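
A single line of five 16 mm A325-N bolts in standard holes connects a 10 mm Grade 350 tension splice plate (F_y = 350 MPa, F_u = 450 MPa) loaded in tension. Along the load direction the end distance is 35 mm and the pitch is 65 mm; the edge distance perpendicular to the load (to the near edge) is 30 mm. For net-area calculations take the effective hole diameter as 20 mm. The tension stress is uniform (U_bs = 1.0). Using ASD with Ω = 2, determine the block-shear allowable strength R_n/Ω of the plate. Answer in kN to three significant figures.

322 kN

Shear plane L_v = 35 + 4·65 = 295 mm; A_gv = 295 × 10 = 2950 mm².
A_nv = (295 − 4.5·20) × 10 = 2050 mm².
A_nt = (30 − 0.5·20) × 10 = 200 mm².
0.6 F_u A_nv = 553.5 kN; 0.6 F_y A_gv = 619.5 kN → shear rupture governs the shear term.
R_n = 553.5 + 1.0 × 450 × 200 / 1000 = 643.5 kN.
Allowable strength R_n/Ω = 643.5 / 2 = 322 kN.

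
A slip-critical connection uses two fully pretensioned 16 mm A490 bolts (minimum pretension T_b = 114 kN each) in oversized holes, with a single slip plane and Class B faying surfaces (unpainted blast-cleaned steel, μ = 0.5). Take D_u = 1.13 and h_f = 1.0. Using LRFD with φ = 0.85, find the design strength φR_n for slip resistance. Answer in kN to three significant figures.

R_n = μ · D_u · h_f · T_b · n_s · n_b = 0.5 × 1.13 × 1.0 × 114 × 1 × 2 = 128.8 kN.
Design strength φR_n = 0.85 × 128.8 = 109 kN.

109 kN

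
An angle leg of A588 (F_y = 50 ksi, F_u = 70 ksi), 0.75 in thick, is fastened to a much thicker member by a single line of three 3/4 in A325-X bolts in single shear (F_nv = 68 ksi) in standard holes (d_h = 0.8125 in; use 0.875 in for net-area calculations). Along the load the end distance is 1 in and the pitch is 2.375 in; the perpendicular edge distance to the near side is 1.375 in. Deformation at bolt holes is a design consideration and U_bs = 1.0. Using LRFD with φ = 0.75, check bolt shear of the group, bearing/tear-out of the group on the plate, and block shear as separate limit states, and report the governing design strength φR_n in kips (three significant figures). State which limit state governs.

Bolt shear: A_b = π·0.75²/4 = 0.4418 in²; R_n = 68 × 0.4418 × 3 × 1 = 90.12 kips → 0.75 × 90.12 = 67.6 kips.
Bearing: edge l_c = 0.5938, r_n = 37.41 kips; interior l_c = 1.562, r_n = 94.5 kips; R_n = 37.41 + 2·94.5 = 226.4 kips → 170 kips.
Block shear: A_gv = 4.312, A_nv = 2.672, A_nt = 0.7031 in²; R_n = min(0.6F_uA_nv, 0.6F_yA_gv) + U_bs·F_u·A_nt = 161.4 kips → 121 kips.
Bolt shear governs: 67.6 kips.

67.6 kips (bolt shear governs)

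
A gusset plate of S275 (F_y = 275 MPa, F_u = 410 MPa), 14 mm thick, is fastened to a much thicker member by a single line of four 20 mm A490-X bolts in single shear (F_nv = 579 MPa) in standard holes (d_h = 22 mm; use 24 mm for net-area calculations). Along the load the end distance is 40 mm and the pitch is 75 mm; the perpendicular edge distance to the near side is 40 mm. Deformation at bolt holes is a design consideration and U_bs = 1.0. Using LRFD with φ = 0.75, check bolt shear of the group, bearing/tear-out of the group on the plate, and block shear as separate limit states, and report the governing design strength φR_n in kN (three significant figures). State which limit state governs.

Bolt shear: A_b = π·20²/4 = 314.2 mm²; R_n = 579 × 314.2 × 4 × 1 / 1000 = 727.6 kN → 0.75 × 727.6 = 546 kN.
Bearing: edge l_c = 29, r_n = 199.8 kN; interior l_c = 53, r_n = 275.5 kN; R_n = 199.8 + 3·275.5 = 1026 kN → 770 kN.
Block shear: A_gv = 3710, A_nv = 2534, A_nt = 392 mm²; R_n = min(0.6F_uA_nv, 0.6F_yA_gv) + U_bs·F_u·A_nt = 772.9 kN → 580 kN.
Bolt shear governs: 546 kN.

546 kN (bolt shear governs)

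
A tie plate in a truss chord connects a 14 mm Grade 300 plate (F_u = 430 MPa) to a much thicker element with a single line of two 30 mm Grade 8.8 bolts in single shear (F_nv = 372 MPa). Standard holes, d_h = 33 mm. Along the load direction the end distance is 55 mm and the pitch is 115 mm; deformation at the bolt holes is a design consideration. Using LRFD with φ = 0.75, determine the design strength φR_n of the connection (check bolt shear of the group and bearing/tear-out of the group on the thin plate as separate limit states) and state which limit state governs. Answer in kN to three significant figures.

394 kN (bolt shear governs)

Bolt shear: A_b = π·30²/4 = 706.9 mm²; R_n = 372 × 706.9 × 2 × 1 / 1000 = 525.9 kN → 0.75 × 525.9 = 394 kN.
Bearing (1.2 l_c t F_u ≤ 2.4 d t F_u): upper limit = 2.4·30·14·430 / 1000 = 433.4 kN.
  Edge l_c = 55 − 33/2 = 38.5 → r_n = 278.1 kN; interior l_c = 115 − 33 = 82 → r_n = 433.4 kN.
  R_n,bearing = 1·278.1 + 1·433.4 = 711.6 kN → 0.75 × 711.6 = 534 kN.
Bolt shear governs: 394 kN.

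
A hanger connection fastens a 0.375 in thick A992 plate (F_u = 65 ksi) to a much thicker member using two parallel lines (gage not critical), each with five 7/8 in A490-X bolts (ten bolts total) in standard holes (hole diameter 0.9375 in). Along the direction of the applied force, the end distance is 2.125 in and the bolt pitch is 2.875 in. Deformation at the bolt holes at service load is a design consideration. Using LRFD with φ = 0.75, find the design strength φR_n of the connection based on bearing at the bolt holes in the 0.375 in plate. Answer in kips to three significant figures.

Per bolt r_n = 1.2 l_c t F_u ≤ 2.4 d t F_u; upper limit = 2.4 × 0.875 × 0.375 × 65 = 51.19 kips.
Edge bolt: l_c = 2.125 − 0.9375/2 = 1.656 in → 1.2 × 1.656 × 0.375 × 65 = 48.45 → r_n = 48.45 kips.
Interior bolts: l_c = 2.875 − 0.9375 = 1.938 in → 1.2 × 1.938 × 0.375 × 65 = 56.67 → r_n = 51.19 kips.
R_n = 2 × 48.45 + 8 × 51.19 = 506.4 kips.
Design strength φR_n = 0.75 × 506.4 = 380 kips.

380 kips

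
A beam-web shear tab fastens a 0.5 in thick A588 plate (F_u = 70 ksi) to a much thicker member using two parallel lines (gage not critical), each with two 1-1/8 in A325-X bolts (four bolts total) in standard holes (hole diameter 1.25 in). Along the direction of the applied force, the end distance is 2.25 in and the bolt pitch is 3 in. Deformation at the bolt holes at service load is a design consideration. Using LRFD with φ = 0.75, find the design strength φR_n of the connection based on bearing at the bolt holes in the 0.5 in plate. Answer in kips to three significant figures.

213 kips

Per bolt r_n = 1.2 l_c t F_u ≤ 2.4 d t F_u; upper limit = 2.4 × 1.125 × 0.5 × 70 = 94.5 kips.
Edge bolt: l_c = 2.25 − 1.25/2 = 1.625 in → 1.2 × 1.625 × 0.5 × 70 = 68.25 → r_n = 68.25 kips.
Interior bolts: l_c = 3 − 1.25 = 1.75 in → 1.2 × 1.75 × 0.5 × 70 = 73.5 → r_n = 73.5 kips.
R_n = 2 × 68.25 + 2 × 73.5 = 283.5 kips.
Design strength φR_n = 0.75 × 283.5 = 213 kips.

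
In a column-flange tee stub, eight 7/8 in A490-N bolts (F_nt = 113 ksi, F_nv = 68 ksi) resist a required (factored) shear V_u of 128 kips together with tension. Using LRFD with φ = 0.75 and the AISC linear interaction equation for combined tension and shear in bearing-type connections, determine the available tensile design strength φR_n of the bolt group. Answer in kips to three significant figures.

317 kips

A_b = π·0.875²/4 = 0.6013 in²; f_rv = 128 / (8 × 0.6013) = 26.61 ksi.
F'_nt = 1.3 F_nt − (F_nt / φF_nv) f_rv = 1.3·113 − (113/(0.75·68))·26.61 = 87.94 ksi, capped at F_nt → F'_nt = 87.94 ksi.
R_n = F'_nt · A_b · n = 87.94 × 0.6013 × 8 = 423.1 kips.
Design strength φR_n = 0.75 × 423.1 = 317 kips.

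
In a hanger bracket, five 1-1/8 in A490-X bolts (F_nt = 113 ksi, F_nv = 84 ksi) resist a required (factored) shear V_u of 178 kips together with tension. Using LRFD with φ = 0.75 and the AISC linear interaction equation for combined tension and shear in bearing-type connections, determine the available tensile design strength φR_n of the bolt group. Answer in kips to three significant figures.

308 kips

A_b = π·1.125²/4 = 0.994 in²; f_rv = 178 / (5 × 0.994) = 35.81 ksi.
F'_nt = 1.3 F_nt − (F_nt / φF_nv) f_rv = 1.3·113 − (113/(0.75·84))·35.81 = 82.66 ksi, capped at F_nt → F'_nt = 82.66 ksi.
R_n = F'_nt · A_b · n = 82.66 × 0.994 × 5 = 410.8 kips.
Design strength φR_n = 0.75 × 410.8 = 308 kips.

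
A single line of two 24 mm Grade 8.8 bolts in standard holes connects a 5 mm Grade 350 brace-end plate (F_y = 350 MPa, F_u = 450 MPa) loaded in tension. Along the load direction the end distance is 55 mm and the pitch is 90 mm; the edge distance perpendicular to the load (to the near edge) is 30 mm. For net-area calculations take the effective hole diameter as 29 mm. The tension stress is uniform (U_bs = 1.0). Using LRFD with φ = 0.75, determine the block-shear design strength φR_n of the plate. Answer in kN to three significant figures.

Shear plane L_v = 55 + 1·90 = 145 mm; A_gv = 145 × 5 = 725 mm².
A_nv = (145 − 1.5·29) × 5 = 507.5 mm².
A_nt = (30 − 0.5·29) × 5 = 77.5 mm².
0.6 F_u A_nv = 137 kN; 0.6 F_y A_gv = 152.2 kN → shear rupture governs the shear term.
R_n = 137 + 1.0 × 450 × 77.5 / 1000 = 171.9 kN.
Design strength φR_n = 0.75 × 171.9 = 129 kN.

129 kN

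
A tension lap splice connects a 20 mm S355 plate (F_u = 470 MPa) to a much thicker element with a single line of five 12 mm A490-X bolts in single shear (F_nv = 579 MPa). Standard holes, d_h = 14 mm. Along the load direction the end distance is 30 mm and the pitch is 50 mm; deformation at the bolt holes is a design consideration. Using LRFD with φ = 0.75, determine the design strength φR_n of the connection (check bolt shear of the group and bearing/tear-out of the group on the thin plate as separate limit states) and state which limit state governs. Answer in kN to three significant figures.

Bolt shear: A_b = π·12²/4 = 113.1 mm²; R_n = 579 × 113.1 × 5 × 1 / 1000 = 327.4 kN → 0.75 × 327.4 = 246 kN.
Bearing (1.2 l_c t F_u ≤ 2.4 d t F_u): upper limit = 2.4·12·20·470 / 1000 = 270.7 kN.
  Edge l_c = 30 − 14/2 = 23 → r_n = 259.4 kN; interior l_c = 50 − 14 = 36 → r_n = 270.7 kN.
  R_n,bearing = 1·259.4 + 4·270.7 = 1342 kN → 0.75 × 1342 = 1010 kN.
Bolt shear governs: 246 kN.

246 kN (bolt shear governs)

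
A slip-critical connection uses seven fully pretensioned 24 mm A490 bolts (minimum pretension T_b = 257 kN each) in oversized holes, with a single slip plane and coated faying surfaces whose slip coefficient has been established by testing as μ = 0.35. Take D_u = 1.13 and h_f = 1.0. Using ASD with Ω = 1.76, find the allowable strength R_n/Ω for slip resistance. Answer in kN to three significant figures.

404 kN

R_n = μ · D_u · h_f · T_b · n_s · n_b = 0.35 × 1.13 × 1.0 × 257 × 1 × 7 = 711.5 kN.
Allowable strength R_n/Ω = 711.5 / 1.76 = 404 kN.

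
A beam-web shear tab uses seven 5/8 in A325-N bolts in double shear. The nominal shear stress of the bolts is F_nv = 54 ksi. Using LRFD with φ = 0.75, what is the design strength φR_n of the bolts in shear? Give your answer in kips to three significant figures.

174 kips

A_b = π × 0.625² / 4 = 0.3068 in².
R_n = F_nv · A_b · n · n_s = 54 × 0.3068 × 7 × 2 = 231.9 kips.
Design strength φR_n = 0.75 × 231.9 = 174 kips.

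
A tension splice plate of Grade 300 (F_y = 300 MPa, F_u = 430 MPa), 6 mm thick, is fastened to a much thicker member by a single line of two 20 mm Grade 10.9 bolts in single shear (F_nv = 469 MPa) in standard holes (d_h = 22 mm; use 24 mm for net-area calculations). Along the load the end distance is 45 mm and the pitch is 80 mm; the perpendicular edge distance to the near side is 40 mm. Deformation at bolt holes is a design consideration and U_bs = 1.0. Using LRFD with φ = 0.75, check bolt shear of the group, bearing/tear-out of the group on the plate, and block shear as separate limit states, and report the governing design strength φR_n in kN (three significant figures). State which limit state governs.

155 kN (block shear governs)

Bolt shear: A_b = π·20²/4 = 314.2 mm²; R_n = 469 × 314.2 × 2 × 1 / 1000 = 294.7 kN → 0.75 × 294.7 = 221 kN.
Bearing: edge l_c = 34, r_n = 105.3 kN; interior l_c = 58, r_n = 123.8 kN; R_n = 105.3 + 1·123.8 = 229.1 kN → 172 kN.
Block shear: A_gv = 750, A_nv = 534, A_nt = 168 mm²; R_n = min(0.6F_uA_nv, 0.6F_yA_gv) + U_bs·F_u·A_nt = 207.2 kN → 155 kN.
Block shear governs: 155 kN.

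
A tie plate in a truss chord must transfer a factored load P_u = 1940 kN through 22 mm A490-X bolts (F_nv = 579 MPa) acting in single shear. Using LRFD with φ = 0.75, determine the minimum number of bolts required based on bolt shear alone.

12 bolts

A_b = π·22²/4 = 380.1 mm².
Per-bolt design strength φR_n = 0.75 × 579 × 380.1 × 1 / 1000 = 165.1 kN.
n ≥ 1940 / 165.1 = 11.75 → use 12 bolts.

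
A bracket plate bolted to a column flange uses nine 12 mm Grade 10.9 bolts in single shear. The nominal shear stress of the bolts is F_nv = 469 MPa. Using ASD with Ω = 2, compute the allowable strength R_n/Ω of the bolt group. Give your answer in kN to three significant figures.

239 kN

A_b = π × 12² / 4 = 113.1 mm².
R_n = F_nv · A_b · n · n_s = 469 × 113.1 × 9 × 1 / 1000 = 477.4 kN.
Allowable strength R_n/Ω = 477.4 / 2 = 239 kN.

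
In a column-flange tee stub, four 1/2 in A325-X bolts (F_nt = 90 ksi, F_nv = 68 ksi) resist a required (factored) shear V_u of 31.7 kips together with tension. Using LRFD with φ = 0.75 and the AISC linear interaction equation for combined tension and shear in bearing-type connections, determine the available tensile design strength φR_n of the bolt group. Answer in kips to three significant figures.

A_b = π·0.5²/4 = 0.1963 in²; f_rv = 31.7 / (4 × 0.1963) = 40.36 ksi.
F'_nt = 1.3 F_nt − (F_nt / φF_nv) f_rv = 1.3·90 − (90/(0.75·68))·40.36 = 45.77 ksi, capped at F_nt → F'_nt = 45.77 ksi.
R_n = F'_nt · A_b · n = 45.77 × 0.1963 × 4 = 35.95 kips.
Design strength φR_n = 0.75 × 35.95 = 27 kips.

27 kips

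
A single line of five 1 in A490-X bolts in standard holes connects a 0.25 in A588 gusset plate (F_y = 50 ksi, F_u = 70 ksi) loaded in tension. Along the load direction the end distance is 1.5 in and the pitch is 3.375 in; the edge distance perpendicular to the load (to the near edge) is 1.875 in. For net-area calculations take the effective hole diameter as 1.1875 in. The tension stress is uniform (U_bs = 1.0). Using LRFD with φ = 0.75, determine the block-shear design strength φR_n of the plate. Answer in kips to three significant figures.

Shear plane L_v = 1.5 + 4·3.375 = 15 in; A_gv = 15 × 0.25 = 3.75 in².
A_nv = (15 − 4.5·1.1875) × 0.25 = 2.414 in².
A_nt = (1.875 − 0.5·1.1875) × 0.25 = 0.3203 in².
0.6 F_u A_nv = 101.4 kips; 0.6 F_y A_gv = 112.5 kips → shear rupture governs the shear term.
R_n = 101.4 + 1.0 × 70 × 0.3203 = 123.8 kips.
Design strength φR_n = 0.75 × 123.8 = 92.9 kips.

92.9 kips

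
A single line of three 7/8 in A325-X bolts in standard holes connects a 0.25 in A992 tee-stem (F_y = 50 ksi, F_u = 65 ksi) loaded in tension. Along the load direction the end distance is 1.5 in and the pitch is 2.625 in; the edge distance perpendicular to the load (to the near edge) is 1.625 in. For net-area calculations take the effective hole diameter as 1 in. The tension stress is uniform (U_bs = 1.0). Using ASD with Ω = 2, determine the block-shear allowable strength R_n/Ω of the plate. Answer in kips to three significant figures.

Shear plane L_v = 1.5 + 2·2.625 = 6.75 in; A_gv = 6.75 × 0.25 = 1.688 in².
A_nv = (6.75 − 2.5·1) × 0.25 = 1.062 in².
A_nt = (1.625 − 0.5·1) × 0.25 = 0.2812 in².
0.6 F_u A_nv = 41.44 kips; 0.6 F_y A_gv = 50.62 kips → shear rupture governs the shear term.
R_n = 41.44 + 1.0 × 65 × 0.2812 = 59.72 kips.
Allowable strength R_n/Ω = 59.72 / 2 = 29.9 kips.

29.9 kips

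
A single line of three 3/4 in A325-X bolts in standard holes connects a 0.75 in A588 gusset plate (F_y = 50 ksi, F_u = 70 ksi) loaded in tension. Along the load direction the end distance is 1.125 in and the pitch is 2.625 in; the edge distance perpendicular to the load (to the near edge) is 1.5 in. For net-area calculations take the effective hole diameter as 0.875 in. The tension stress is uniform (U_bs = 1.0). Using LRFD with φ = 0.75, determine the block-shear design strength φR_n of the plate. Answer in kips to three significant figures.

Shear plane L_v = 1.125 + 2·2.625 = 6.375 in; A_gv = 6.375 × 0.75 = 4.781 in².
A_nv = (6.375 − 2.5·0.875) × 0.75 = 3.141 in².
A_nt = (1.5 − 0.5·0.875) × 0.75 = 0.7969 in².
0.6 F_u A_nv = 131.9 kips; 0.6 F_y A_gv = 143.4 kips → shear rupture governs the shear term.
R_n = 131.9 + 1.0 × 70 × 0.7969 = 187.7 kips.
Design strength φR_n = 0.75 × 187.7 = 141 kips.

141 kips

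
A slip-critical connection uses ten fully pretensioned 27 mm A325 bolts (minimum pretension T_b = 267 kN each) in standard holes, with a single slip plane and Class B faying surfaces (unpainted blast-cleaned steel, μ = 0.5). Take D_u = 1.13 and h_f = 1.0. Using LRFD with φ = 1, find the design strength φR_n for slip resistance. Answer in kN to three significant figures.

R_n = μ · D_u · h_f · T_b · n_s · n_b = 0.5 × 1.13 × 1.0 × 267 × 1 × 10 = 1509 kN.
Design strength φR_n = 1 × 1509 = 1510 kN.

1510 kN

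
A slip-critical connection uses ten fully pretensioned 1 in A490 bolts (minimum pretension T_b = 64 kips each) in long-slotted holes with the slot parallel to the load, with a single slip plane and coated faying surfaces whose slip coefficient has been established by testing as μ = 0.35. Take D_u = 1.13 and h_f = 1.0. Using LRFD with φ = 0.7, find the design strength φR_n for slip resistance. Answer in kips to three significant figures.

R_n = μ · D_u · h_f · T_b · n_s · n_b = 0.35 × 1.13 × 1.0 × 64 × 1 × 10 = 253.1 kips.
Design strength φR_n = 0.7 × 253.1 = 177 kips.

177 kips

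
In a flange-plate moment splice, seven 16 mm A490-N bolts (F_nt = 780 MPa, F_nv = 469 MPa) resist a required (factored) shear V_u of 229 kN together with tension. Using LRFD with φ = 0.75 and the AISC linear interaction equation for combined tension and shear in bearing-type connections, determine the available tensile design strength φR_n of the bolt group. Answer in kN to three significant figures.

690 kN

A_b = π·16²/4 = 201.1 mm²; f_rv = 229 × 1000 / (7 × 201.1) = 162.7 MPa.
F'_nt = 1.3 F_nt − (F_nt / φF_nv) f_rv = 1.3·780 − (780/(0.75·469))·162.7 = 653.2 MPa, capped at F_nt → F'_nt = 653.2 MPa.
R_n = F'_nt · A_b · n = 653.2 × 201.1 × 7 / 1000 = 919.3 kN.
Design strength φR_n = 0.75 × 919.3 = 690 kN.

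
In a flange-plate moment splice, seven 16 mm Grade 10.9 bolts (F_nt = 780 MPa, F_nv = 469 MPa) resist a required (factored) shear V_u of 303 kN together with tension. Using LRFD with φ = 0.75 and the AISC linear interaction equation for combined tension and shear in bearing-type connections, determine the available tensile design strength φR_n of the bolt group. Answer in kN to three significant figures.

566 kN

A_b = π·16²/4 = 201.1 mm²; f_rv = 303 × 1000 / (7 × 201.1) = 215.3 MPa.
F'_nt = 1.3 F_nt − (F_nt / φF_nv) f_rv = 1.3·780 − (780/(0.75·469))·215.3 = 536.6 MPa, capped at F_nt → F'_nt = 536.6 MPa.
R_n = F'_nt · A_b · n = 536.6 × 201.1 × 7 / 1000 = 755.2 kN.
Design strength φR_n = 0.75 × 755.2 = 566 kN.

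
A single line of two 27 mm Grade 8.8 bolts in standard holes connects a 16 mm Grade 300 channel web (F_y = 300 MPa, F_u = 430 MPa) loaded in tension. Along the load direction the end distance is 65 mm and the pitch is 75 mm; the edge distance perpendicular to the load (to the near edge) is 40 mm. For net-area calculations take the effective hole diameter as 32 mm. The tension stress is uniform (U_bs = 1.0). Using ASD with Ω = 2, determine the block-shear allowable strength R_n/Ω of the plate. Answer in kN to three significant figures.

Shear plane L_v = 65 + 1·75 = 140 mm; A_gv = 140 × 16 = 2240 mm².
A_nv = (140 − 1.5·32) × 16 = 1472 mm².
A_nt = (40 − 0.5·32) × 16 = 384 mm².
0.6 F_u A_nv = 379.8 kN; 0.6 F_y A_gv = 403.2 kN → shear rupture governs the shear term.
R_n = 379.8 + 1.0 × 430 × 384 / 1000 = 544.9 kN.
Allowable strength R_n/Ω = 544.9 / 2 = 272 kN.

272 kN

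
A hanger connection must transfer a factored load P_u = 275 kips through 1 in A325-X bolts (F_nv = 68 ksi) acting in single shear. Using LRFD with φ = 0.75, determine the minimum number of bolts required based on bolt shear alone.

7 bolts

A_b = π·1²/4 = 0.7854 in².
Per-bolt design strength φR_n = 0.75 × 68 × 0.7854 × 1 = 40.06 kips.
n ≥ 275 / 40.06 = 6.866 → use 7 bolts.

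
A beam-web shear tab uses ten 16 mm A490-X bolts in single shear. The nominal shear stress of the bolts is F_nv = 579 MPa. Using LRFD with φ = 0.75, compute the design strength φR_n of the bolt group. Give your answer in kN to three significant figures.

873 kN

A_b = π × 16² / 4 = 201.1 mm².
R_n = F_nv · A_b · n · n_s = 579 × 201.1 × 10 × 1 / 1000 = 1164 kN.
Design strength φR_n = 0.75 × 1164 = 873 kN.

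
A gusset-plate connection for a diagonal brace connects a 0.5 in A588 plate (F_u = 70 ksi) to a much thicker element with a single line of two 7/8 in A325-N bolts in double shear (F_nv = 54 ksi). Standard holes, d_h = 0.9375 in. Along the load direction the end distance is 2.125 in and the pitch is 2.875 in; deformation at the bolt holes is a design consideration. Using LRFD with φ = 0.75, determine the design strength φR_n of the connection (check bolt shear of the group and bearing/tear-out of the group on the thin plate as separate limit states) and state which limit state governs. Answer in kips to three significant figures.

Bolt shear: A_b = π·0.875²/4 = 0.6013 in²; R_n = 54 × 0.6013 × 2 × 2 = 129.9 kips → 0.75 × 129.9 = 97.4 kips.
Bearing (1.2 l_c t F_u ≤ 2.4 d t F_u): upper limit = 2.4·0.875·0.5·70 = 73.5 kips.
  Edge l_c = 2.125 − 0.9375/2 = 1.656 → r_n = 69.56 kips; interior l_c = 2.875 − 0.9375 = 1.938 → r_n = 73.5 kips.
  R_n,bearing = 1·69.56 + 1·73.5 = 143.1 kips → 0.75 × 143.1 = 107 kips.
Bolt shear governs: 97.4 kips.

97.4 kips (bolt shear governs)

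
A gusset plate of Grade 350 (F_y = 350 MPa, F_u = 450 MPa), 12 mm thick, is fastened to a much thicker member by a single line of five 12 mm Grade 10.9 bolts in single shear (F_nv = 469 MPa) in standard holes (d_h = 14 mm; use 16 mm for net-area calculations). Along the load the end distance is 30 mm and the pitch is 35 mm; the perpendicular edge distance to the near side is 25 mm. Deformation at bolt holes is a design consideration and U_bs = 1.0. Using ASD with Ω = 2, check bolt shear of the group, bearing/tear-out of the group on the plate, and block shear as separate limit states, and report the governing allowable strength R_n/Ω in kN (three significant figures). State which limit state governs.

Bolt shear: A_b = π·12²/4 = 113.1 mm²; R_n = 469 × 113.1 × 5 × 1 / 1000 = 265.2 kN → 265.2 / 2 = 133 kN.
Bearing: edge l_c = 23, r_n = 149 kN; interior l_c = 21, r_n = 136.1 kN; R_n = 149 + 4·136.1 = 693.4 kN → 347 kN.
Block shear: A_gv = 2040, A_nv = 1176, A_nt = 204 mm²; R_n = min(0.6F_uA_nv, 0.6F_yA_gv) + U_bs·F_u·A_nt = 409.3 kN → 205 kN.
Bolt shear governs: 133 kN.

133 kN (bolt shear governs)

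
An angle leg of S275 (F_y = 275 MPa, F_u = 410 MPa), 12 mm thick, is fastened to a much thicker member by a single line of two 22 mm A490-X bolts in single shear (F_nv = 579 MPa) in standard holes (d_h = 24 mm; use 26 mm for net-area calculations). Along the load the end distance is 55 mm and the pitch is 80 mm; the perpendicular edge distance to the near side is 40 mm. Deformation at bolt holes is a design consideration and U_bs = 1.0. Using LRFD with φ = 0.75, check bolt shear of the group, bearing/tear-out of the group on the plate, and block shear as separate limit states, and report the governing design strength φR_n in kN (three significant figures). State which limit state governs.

Bolt shear: A_b = π·22²/4 = 380.1 mm²; R_n = 579 × 380.1 × 2 × 1 / 1000 = 440.2 kN → 0.75 × 440.2 = 330 kN.
Bearing: edge l_c = 43, r_n = 253.9 kN; interior l_c = 56, r_n = 259.8 kN; R_n = 253.9 + 1·259.8 = 513.6 kN → 385 kN.
Block shear: A_gv = 1620, A_nv = 1152, A_nt = 324 mm²; R_n = min(0.6F_uA_nv, 0.6F_yA_gv) + U_bs·F_u·A_nt = 400.1 kN → 300 kN.
Block shear governs: 300 kN.

300 kN (block shear governs)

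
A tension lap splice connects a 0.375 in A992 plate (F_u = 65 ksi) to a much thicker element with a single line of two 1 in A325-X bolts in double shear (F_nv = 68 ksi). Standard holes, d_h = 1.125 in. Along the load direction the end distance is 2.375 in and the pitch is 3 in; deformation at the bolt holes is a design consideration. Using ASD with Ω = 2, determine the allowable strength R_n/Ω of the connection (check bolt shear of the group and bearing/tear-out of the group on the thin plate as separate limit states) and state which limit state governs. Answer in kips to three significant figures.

53.9 kips (bearing governs)

Bolt shear: A_b = π·1²/4 = 0.7854 in²; R_n = 68 × 0.7854 × 2 × 2 = 213.6 kips → 213.6 / 2 = 107 kips.
Bearing (1.2 l_c t F_u ≤ 2.4 d t F_u): upper limit = 2.4·1·0.375·65 = 58.5 kips.
  Edge l_c = 2.375 − 1.125/2 = 1.812 → r_n = 53.02 kips; interior l_c = 3 − 1.125 = 1.875 → r_n = 54.84 kips.
  R_n,bearing = 1·53.02 + 1·54.84 = 107.9 kips → 107.9 / 2 = 53.9 kips.
Bearing governs: 53.9 kips.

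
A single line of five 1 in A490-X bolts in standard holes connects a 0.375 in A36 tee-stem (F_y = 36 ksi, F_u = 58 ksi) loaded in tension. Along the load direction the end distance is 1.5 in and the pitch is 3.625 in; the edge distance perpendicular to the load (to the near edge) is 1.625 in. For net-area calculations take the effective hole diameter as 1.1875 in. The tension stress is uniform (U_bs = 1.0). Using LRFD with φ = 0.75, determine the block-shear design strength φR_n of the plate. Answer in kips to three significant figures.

114 kips

Shear plane L_v = 1.5 + 4·3.625 = 16 in; A_gv = 16 × 0.375 = 6 in².
A_nv = (16 − 4.5·1.1875) × 0.375 = 3.996 in².
A_nt = (1.625 − 0.5·1.1875) × 0.375 = 0.3867 in².
0.6 F_u A_nv = 139.1 kips; 0.6 F_y A_gv = 129.6 kips → shear yielding governs the shear term.
R_n = 129.6 + 1.0 × 58 × 0.3867 = 152 kips.
Design strength φR_n = 0.75 × 152 = 114 kips.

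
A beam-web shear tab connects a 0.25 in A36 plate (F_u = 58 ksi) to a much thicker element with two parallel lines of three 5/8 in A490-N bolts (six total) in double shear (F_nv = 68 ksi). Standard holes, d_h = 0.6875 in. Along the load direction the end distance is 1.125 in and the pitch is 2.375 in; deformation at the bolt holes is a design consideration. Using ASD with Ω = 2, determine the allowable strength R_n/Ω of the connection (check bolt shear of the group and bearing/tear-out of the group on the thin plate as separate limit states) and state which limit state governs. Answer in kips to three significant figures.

57.1 kips (bearing governs)

Bolt shear: A_b = π·0.625²/4 = 0.3068 in²; R_n = 68 × 0.3068 × 6 × 2 = 250.3 kips → 250.3 / 2 = 125 kips.
Bearing (1.2 l_c t F_u ≤ 2.4 d t F_u): upper limit = 2.4·0.625·0.25·58 = 21.75 kips.
  Edge l_c = 1.125 − 0.6875/2 = 0.7812 → r_n = 13.59 kips; interior l_c = 2.375 − 0.6875 = 1.688 → r_n = 21.75 kips.
  R_n,bearing = 2·13.59 + 4·21.75 = 114.2 kips → 114.2 / 2 = 57.1 kips.
Bearing governs: 57.1 kips.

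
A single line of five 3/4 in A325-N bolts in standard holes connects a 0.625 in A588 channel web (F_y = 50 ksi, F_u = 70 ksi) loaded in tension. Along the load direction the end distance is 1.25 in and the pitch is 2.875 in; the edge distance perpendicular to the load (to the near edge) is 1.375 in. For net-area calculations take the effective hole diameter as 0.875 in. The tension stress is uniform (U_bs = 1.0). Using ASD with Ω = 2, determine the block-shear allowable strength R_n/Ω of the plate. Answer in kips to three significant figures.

Shear plane L_v = 1.25 + 4·2.875 = 12.75 in; A_gv = 12.75 × 0.625 = 7.969 in².
A_nv = (12.75 − 4.5·0.875) × 0.625 = 5.508 in².
A_nt = (1.375 − 0.5·0.875) × 0.625 = 0.5859 in².
0.6 F_u A_nv = 231.3 kips; 0.6 F_y A_gv = 239.1 kips → shear rupture governs the shear term.
R_n = 231.3 + 1.0 × 70 × 0.5859 = 272.3 kips.
Allowable strength R_n/Ω = 272.3 / 2 = 136 kips.

136 kips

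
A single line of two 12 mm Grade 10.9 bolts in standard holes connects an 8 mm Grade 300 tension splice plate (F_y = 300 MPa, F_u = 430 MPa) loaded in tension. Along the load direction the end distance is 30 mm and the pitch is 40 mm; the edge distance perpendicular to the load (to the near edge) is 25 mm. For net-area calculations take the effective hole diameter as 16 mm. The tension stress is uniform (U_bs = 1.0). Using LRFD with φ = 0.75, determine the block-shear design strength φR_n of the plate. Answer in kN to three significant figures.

Shear plane L_v = 30 + 1·40 = 70 mm; A_gv = 70 × 8 = 560 mm².
A_nv = (70 − 1.5·16) × 8 = 368 mm².
A_nt = (25 − 0.5·16) × 8 = 136 mm².
0.6 F_u A_nv = 94.94 kN; 0.6 F_y A_gv = 100.8 kN → shear rupture governs the shear term.
R_n = 94.94 + 1.0 × 430 × 136 / 1000 = 153.4 kN.
Design strength φR_n = 0.75 × 153.4 = 115 kN.

115 kN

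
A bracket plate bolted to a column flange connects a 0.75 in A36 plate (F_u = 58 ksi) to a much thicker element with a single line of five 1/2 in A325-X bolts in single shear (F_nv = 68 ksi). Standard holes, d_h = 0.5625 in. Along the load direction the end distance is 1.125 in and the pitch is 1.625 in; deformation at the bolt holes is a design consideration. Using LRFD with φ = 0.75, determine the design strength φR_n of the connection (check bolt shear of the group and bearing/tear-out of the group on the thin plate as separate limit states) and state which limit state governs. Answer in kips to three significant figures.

Bolt shear: A_b = π·0.5²/4 = 0.1963 in²; R_n = 68 × 0.1963 × 5 × 1 = 66.76 kips → 0.75 × 66.76 = 50.1 kips.
Bearing (1.2 l_c t F_u ≤ 2.4 d t F_u): upper limit = 2.4·0.5·0.75·58 = 52.2 kips.
  Edge l_c = 1.125 − 0.5625/2 = 0.8438 → r_n = 44.04 kips; interior l_c = 1.625 − 0.5625 = 1.062 → r_n = 52.2 kips.
  R_n,bearing = 1·44.04 + 4·52.2 = 252.8 kips → 0.75 × 252.8 = 190 kips.
Bolt shear governs: 50.1 kips.

50.1 kips (bolt shear governs)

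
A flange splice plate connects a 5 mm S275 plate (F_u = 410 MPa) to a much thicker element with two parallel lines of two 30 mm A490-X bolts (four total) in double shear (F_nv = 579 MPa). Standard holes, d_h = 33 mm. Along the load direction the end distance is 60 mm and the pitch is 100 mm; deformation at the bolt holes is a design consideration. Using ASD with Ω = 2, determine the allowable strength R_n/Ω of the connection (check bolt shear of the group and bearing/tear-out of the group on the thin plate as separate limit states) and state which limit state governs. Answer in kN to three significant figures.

255 kN (bearing governs)

Bolt shear: A_b = π·30²/4 = 706.9 mm²; R_n = 579 × 706.9 × 4 × 2 / 1000 = 3274 kN → 3274 / 2 = 1640 kN.
Bearing (1.2 l_c t F_u ≤ 2.4 d t F_u): upper limit = 2.4·30·5·410 / 1000 = 147.6 kN.
  Edge l_c = 60 − 33/2 = 43.5 → r_n = 107 kN; interior l_c = 100 − 33 = 67 → r_n = 147.6 kN.
  R_n,bearing = 2·107 + 2·147.6 = 509.2 kN → 509.2 / 2 = 255 kN.
Bearing governs: 255 kN.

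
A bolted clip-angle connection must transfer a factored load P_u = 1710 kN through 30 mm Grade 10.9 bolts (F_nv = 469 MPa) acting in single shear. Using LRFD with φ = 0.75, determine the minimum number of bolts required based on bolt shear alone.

A_b = π·30²/4 = 706.9 mm².
Per-bolt design strength φR_n = 0.75 × 469 × 706.9 × 1 / 1000 = 248.6 kN.
n ≥ 1710 / 248.6 = 6.877 → use 7 bolts.

7 bolts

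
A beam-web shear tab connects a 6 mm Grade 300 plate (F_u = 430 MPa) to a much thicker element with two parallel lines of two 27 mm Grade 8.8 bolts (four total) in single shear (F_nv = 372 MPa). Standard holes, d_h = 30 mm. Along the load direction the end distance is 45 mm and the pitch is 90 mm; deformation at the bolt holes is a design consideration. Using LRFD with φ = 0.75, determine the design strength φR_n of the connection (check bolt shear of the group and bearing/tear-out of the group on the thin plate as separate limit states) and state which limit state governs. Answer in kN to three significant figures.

390 kN (bearing governs)

Bolt shear: A_b = π·27²/4 = 572.6 mm²; R_n = 372 × 572.6 × 4 × 1 / 1000 = 852 kN → 0.75 × 852 = 639 kN.
Bearing (1.2 l_c t F_u ≤ 2.4 d t F_u): upper limit = 2.4·27·6·430 / 1000 = 167.2 kN.
  Edge l_c = 45 − 30/2 = 30 → r_n = 92.88 kN; interior l_c = 90 − 30 = 60 → r_n = 167.2 kN.
  R_n,bearing = 2·92.88 + 2·167.2 = 520.1 kN → 0.75 × 520.1 = 390 kN.
Bearing governs: 390 kN.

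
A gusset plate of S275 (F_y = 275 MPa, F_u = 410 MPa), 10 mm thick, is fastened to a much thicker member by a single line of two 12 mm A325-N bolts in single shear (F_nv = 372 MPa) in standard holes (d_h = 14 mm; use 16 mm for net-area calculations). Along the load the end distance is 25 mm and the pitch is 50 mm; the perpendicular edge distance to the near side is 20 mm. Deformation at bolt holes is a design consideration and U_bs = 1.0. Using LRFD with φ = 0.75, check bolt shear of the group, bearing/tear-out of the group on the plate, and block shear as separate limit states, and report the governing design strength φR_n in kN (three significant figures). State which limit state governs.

Bolt shear: A_b = π·12²/4 = 113.1 mm²; R_n = 372 × 113.1 × 2 × 1 / 1000 = 84.14 kN → 0.75 × 84.14 = 63.1 kN.
Bearing: edge l_c = 18, r_n = 88.56 kN; interior l_c = 36, r_n = 118.1 kN; R_n = 88.56 + 1·118.1 = 206.6 kN → 155 kN.
Block shear: A_gv = 750, A_nv = 510, A_nt = 120 mm²; R_n = min(0.6F_uA_nv, 0.6F_yA_gv) + U_bs·F_u·A_nt = 173 kN → 130 kN.
Bolt shear governs: 63.1 kN.

63.1 kN (bolt shear governs)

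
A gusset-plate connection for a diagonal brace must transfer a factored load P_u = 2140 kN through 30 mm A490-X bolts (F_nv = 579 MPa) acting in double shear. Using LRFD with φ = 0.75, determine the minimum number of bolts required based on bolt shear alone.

4 bolts

A_b = π·30²/4 = 706.9 mm².
Per-bolt design strength φR_n = 0.75 × 579 × 706.9 × 2 / 1000 = 613.9 kN.
n ≥ 2140 / 613.9 = 3.486 → use 4 bolts.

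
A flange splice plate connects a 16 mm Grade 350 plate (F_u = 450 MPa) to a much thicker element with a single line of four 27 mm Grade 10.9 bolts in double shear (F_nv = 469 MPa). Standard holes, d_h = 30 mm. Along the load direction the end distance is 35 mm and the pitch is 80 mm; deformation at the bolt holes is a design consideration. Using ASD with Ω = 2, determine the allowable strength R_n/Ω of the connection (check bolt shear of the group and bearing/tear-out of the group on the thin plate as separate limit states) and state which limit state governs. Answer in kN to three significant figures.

734 kN (bearing governs)

Bolt shear: A_b = π·27²/4 = 572.6 mm²; R_n = 469 × 572.6 × 4 × 2 / 1000 = 2148 kN → 2148 / 2 = 1070 kN.
Bearing (1.2 l_c t F_u ≤ 2.4 d t F_u): upper limit = 2.4·27·16·450 / 1000 = 466.6 kN.
  Edge l_c = 35 − 30/2 = 20 → r_n = 172.8 kN; interior l_c = 80 − 30 = 50 → r_n = 432 kN.
  R_n,bearing = 1·172.8 + 3·432 = 1469 kN → 1469 / 2 = 734 kN.
Bearing governs: 734 kN.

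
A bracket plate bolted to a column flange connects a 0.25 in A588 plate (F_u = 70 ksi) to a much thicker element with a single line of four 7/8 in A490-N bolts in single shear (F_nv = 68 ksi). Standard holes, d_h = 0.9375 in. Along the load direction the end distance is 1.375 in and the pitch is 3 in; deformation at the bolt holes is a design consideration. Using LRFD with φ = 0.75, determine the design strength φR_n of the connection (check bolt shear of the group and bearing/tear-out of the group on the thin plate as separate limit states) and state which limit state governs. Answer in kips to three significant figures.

97 kips (bearing governs)

Bolt shear: A_b = π·0.875²/4 = 0.6013 in²; R_n = 68 × 0.6013 × 4 × 1 = 163.6 kips → 0.75 × 163.6 = 123 kips.
Bearing (1.2 l_c t F_u ≤ 2.4 d t F_u): upper limit = 2.4·0.875·0.25·70 = 36.75 kips.
  Edge l_c = 1.375 − 0.9375/2 = 0.9062 → r_n = 19.03 kips; interior l_c = 3 − 0.9375 = 2.062 → r_n = 36.75 kips.
  R_n,bearing = 1·19.03 + 3·36.75 = 129.3 kips → 0.75 × 129.3 = 97 kips.
Bearing governs: 97 kips.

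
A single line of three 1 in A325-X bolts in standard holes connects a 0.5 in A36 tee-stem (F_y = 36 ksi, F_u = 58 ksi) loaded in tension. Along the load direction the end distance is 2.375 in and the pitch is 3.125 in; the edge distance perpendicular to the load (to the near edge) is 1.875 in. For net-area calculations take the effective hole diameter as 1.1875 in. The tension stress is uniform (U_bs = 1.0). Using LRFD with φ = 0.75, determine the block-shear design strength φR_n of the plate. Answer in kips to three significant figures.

97.7 kips

Shear plane L_v = 2.375 + 2·3.125 = 8.625 in; A_gv = 8.625 × 0.5 = 4.312 in².
A_nv = (8.625 − 2.5·1.1875) × 0.5 = 2.828 in².
A_nt = (1.875 − 0.5·1.1875) × 0.5 = 0.6406 in².
0.6 F_u A_nv = 98.42 kips; 0.6 F_y A_gv = 93.15 kips → shear yielding governs the shear term.
R_n = 93.15 + 1.0 × 58 × 0.6406 = 130.3 kips.
Design strength φR_n = 0.75 × 130.3 = 97.7 kips.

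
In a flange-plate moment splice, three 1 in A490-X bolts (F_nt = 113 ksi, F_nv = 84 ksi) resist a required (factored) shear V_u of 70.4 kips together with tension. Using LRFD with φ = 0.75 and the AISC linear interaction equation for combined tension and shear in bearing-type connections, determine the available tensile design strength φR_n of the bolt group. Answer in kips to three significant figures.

165 kips

A_b = π·1²/4 = 0.7854 in²; f_rv = 70.4 / (3 × 0.7854) = 29.88 ksi.
F'_nt = 1.3 F_nt − (F_nt / φF_nv) f_rv = 1.3·113 − (113/(0.75·84))·29.88 = 93.31 ksi, capped at F_nt → F'_nt = 93.31 ksi.
R_n = F'_nt · A_b · n = 93.31 × 0.7854 × 3 = 219.9 kips.
Design strength φR_n = 0.75 × 219.9 = 165 kips.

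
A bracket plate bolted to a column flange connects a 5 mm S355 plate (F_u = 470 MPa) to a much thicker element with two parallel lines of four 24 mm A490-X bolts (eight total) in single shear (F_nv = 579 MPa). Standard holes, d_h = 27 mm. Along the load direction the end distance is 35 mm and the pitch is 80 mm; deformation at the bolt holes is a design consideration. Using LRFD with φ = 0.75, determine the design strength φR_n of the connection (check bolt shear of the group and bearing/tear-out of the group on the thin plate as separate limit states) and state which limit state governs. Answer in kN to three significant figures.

700 kN (bearing governs)

Bolt shear: A_b = π·24²/4 = 452.4 mm²; R_n = 579 × 452.4 × 8 × 1 / 1000 = 2095 kN → 0.75 × 2095 = 1570 kN.
Bearing (1.2 l_c t F_u ≤ 2.4 d t F_u): upper limit = 2.4·24·5·470 / 1000 = 135.4 kN.
  Edge l_c = 35 − 27/2 = 21.5 → r_n = 60.63 kN; interior l_c = 80 − 27 = 53 → r_n = 135.4 kN.
  R_n,bearing = 2·60.63 + 6·135.4 = 933.4 kN → 0.75 × 933.4 = 700 kN.
Bearing governs: 700 kN.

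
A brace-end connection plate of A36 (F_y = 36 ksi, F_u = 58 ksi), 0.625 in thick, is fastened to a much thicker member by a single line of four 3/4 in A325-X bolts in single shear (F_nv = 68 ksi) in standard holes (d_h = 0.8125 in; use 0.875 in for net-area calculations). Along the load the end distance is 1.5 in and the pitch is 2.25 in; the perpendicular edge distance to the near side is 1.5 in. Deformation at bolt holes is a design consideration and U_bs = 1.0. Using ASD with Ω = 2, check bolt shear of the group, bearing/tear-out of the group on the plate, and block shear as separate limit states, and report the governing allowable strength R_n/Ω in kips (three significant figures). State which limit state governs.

60.1 kips (bolt shear governs)

Bolt shear: A_b = π·0.75²/4 = 0.4418 in²; R_n = 68 × 0.4418 × 4 × 1 = 120.2 kips → 120.2 / 2 = 60.1 kips.
Bearing: edge l_c = 1.094, r_n = 47.58 kips; interior l_c = 1.438, r_n = 62.53 kips; R_n = 47.58 + 3·62.53 = 235.2 kips → 118 kips.
Block shear: A_gv = 5.156, A_nv = 3.242, A_nt = 0.6641 in²; R_n = min(0.6F_uA_nv, 0.6F_yA_gv) + U_bs·F_u·A_nt = 149.9 kips → 74.9 kips.
Bolt shear governs: 60.1 kips.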